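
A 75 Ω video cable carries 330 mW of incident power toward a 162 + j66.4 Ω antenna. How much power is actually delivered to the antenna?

|Γ| = |(87 + j66.4)/(237 + j66.4)| = 0.445
|Γ|² = 0.198
P_refl = |Γ|²·P_inc = 65.3 mW, P_del = (1 − |Γ|²)·P_inc = 265 mW

P_delivered ≈ 265 mW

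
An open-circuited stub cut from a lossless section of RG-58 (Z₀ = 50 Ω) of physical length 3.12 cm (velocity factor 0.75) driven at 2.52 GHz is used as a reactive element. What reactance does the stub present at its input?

X_in ≈ 36.1 Ω (inductive)

λ = v/f = 0.75·c / 2.52 GHz = 0.0893 m
βl = 2π·l/λ = 2π × 0.349 = 126°
tan(βl) = -1.39
For an open-circuited stub, Z_in = −jZ_0·cot(βl) = −jZ_0/tan(βl)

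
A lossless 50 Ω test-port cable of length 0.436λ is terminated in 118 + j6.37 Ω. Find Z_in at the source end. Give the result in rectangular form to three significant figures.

βl = 2π × 0.436 = 157°
tan(βl) = tan(157°) = -0.425
Z_in = Z_0·(Z_L + jZ_0·tanβl)/(Z_0 + jZ_L·tanβl)
     = 50·(118 − j14.9)/(52.7 − j50.2)

Z_in ≈ 65.8 + j48.5 Ω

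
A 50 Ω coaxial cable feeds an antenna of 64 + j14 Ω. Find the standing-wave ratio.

Γ = (Z_L − Z_0)/(Z_L + Z_0) = (14 + j14)/(114 + j14)
|Γ| = 19.8/115 = 0.172
VSWR = (1 + |Γ|)/(1 − |Γ|) = 1.17/0.828

VSWR ≈ 1.42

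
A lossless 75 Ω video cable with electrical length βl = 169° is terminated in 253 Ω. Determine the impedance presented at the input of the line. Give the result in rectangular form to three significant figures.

tan(βl) = tan(169°) = -0.194
Z_in = Z_0·(Z_L + jZ_0·tanβl)/(Z_0 + jZ_L·tanβl)
     = 75·(253 − j14.6)/(75 − j49.2)

Z_in ≈ 184 + j106 Ω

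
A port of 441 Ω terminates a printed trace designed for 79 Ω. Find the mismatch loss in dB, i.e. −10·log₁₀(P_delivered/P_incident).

mismatch loss ≈ 2.88 dB

Γ = (441 − 79)/(441 + 79) = 0.696
|Γ|² = 0.485, so P_del/P_inc = 1 − |Γ|² = 0.515
ML = −10·log₁₀(1 − |Γ|²)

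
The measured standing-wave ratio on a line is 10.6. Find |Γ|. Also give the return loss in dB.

|Γ| ≈ 0.828; return loss ≈ 1.64 dB

|Γ| = (S − 1)/(S + 1) = (10.6 − 1)/(10.6 + 1) = 9.6/11.6
RL = −20·log₁₀|Γ| = −20·log₁₀(0.828)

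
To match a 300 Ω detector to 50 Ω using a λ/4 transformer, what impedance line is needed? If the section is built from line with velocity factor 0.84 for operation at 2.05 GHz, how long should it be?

Z_qwt = √(Z_0·R_L) = √(50 × 300) = √15000
λ = 0.84·c/f = 0.123 m, so l = λ/4 = 0.0307 m

Z_qwt ≈ 122 Ω; length ≈ 3.07 cm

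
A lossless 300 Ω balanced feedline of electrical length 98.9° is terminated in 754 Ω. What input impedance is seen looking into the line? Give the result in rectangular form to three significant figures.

tan(βl) = tan(98.9°) = -6.39
Z_in = Z_0·(Z_L + jZ_0·tanβl)/(Z_0 + jZ_L·tanβl)
     = 300·(754 − j1920)/(300 − j4810)

Z_in ≈ 122 + j39.4 Ω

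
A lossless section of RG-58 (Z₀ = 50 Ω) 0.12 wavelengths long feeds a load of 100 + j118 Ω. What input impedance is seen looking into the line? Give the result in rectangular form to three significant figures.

Z_in ≈ 37.6 − j77.6 Ω

βl = 2π × 0.12 = 43.2°
tan(βl) = tan(43.2°) = 0.939
Z_in = Z_0·(Z_L + jZ_0·tanβl)/(Z_0 + jZ_L·tanβl)
     = 50·(100 + j165)/(-60.8 + j93.9)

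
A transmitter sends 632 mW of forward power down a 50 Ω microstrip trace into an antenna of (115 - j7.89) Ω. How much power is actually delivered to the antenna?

|Γ| = |(65 − j7.89)/(165 − j7.89)| = 0.396
|Γ|² = 0.157
P_refl = |Γ|²·P_inc = 99.3 mW, P_del = (1 − |Γ|²)·P_inc = 533 mW

P_delivered ≈ 533 mW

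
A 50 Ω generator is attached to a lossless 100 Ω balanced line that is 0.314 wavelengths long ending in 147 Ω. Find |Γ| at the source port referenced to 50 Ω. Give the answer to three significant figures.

|Γ| ≈ 0.254

βl = 2π × 0.314 = 113°
tan(βl) = -2.35
Z_in = Z_0·(Z_L + jZ_0·tanβl)/(Z_0 + jZ_L·tanβl) = 74.1 + j21.1 Ω
Γ_s = (Z_in − Z_s)/(Z_in + Z_s) = (24.1 + j21.1)/(124 + j21.1), |Γ_s| = 0.254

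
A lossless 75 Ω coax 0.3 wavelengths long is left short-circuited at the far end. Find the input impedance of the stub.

βl = 2π × 0.3 = 108°
tan(βl) = -3.08
For a short-circuited stub, Z_in = jZ_0·tan(βl)

Z_in ≈ −j231 Ω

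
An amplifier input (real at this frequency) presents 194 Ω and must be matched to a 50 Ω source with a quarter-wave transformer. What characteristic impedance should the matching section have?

Z_qwt ≈ 98.5 Ω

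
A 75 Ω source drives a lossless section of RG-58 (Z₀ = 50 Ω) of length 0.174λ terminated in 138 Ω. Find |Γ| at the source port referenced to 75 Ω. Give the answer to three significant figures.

|Γ| ≈ 0.573

βl = 2π × 0.174 = 62.6°
tan(βl) = 1.93
Z_in = Z_0·(Z_L + jZ_0·tanβl)/(Z_0 + jZ_L·tanβl) = 22.2 − j21.7 Ω
Γ_s = (Z_in − Z_s)/(Z_in + Z_s) = (-52.8 − j21.7)/(97.2 − j21.7), |Γ_s| = 0.573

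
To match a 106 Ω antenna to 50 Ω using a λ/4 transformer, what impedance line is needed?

Z_qwt = √(Z_0·R_L) = √(50 × 106) = √5300

Z_qwt ≈ 72.8 Ω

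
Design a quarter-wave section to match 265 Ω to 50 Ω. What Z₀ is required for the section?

Z_qwt = √(Z_0·R_L) = √(50 × 265) = √13250

Z_qwt ≈ 115 Ω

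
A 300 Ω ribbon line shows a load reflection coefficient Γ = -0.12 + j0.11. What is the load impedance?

Z_L ≈ 231 + j52.1 Ω

Z_L = Z_0·(1 + Γ)/(1 − Γ) = 300·(0.88 + j0.11)/(1.12 − j0.11)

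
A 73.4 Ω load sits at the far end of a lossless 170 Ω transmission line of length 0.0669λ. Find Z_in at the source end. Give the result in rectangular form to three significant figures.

βl = 2π × 0.0669 = 24.1°
tan(βl) = tan(24.1°) = 0.447
Z_in = Z_0·(Z_L + jZ_0·tanβl)/(Z_0 + jZ_L·tanβl)
     = 170·(73.4 + j76)/(170 + j32.8)

Z_in ≈ 84.9 + j59.6 Ω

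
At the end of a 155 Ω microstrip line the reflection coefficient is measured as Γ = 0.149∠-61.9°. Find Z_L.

Z_L ≈ 172 − j46.2 Ω

Z_L = Z_0·(1 + Γ)/(1 − Γ) = 155·(1.07 − j0.131)/(0.93 + j0.131)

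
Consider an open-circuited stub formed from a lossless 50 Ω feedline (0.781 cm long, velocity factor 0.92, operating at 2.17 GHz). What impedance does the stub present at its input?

λ = v/f = 0.92·c / 2.17 GHz = 0.127 m
βl = 2π·l/λ = 2π × 0.0614 = 22.1°
tan(βl) = 0.406
For an open-circuited stub, Z_in = −jZ_0·cot(βl) = −jZ_0/tan(βl)

Z_in ≈ −j123 Ω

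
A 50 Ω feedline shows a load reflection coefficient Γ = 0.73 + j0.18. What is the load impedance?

Z_L = Z_0·(1 + Γ)/(1 − Γ) = 50·(1.73 + j0.18)/(0.27 − j0.18)

Z_L ≈ 206 + j171 Ω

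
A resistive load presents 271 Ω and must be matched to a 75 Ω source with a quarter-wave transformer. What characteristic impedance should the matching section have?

Z_qwt = √(Z_0·R_L) = √(75 × 271) = √20320

Z_qwt ≈ 143 Ω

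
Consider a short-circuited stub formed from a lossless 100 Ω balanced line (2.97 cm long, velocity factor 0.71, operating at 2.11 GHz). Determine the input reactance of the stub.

X_in ≈ -351 Ω (capacitive)

λ = v/f = 0.71·c / 2.11 GHz = 0.101 m
βl = 2π·l/λ = 2π × 0.294 = 106°
tan(βl) = -3.51
For a short-circuited stub, Z_in = jZ_0·tan(βl)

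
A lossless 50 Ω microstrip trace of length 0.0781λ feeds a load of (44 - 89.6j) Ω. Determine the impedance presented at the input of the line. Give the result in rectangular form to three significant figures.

Z_in ≈ 14 − j35.5 Ω

βl = 2π × 0.0781 = 28.1°
tan(βl) = tan(28.1°) = 0.534
Z_in = Z_0·(Z_L + jZ_0·tanβl)/(Z_0 + jZ_L·tanβl)
     = 50·(44 − j62.9)/(97.9 + j23.5)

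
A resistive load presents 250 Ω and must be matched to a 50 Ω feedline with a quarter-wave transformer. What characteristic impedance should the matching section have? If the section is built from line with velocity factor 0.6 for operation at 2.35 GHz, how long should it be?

Z_qwt ≈ 112 Ω; length ≈ 1.91 cm

Z_qwt = √(Z_0·R_L) = √(50 × 250) = √12500
λ = 0.6·c/f = 0.0766 m, so l = λ/4 = 0.0191 m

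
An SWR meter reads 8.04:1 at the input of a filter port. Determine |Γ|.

|Γ| = (S − 1)/(S + 1) = (8.04 − 1)/(8.04 + 1) = 7.04/9.04

|Γ| ≈ 0.779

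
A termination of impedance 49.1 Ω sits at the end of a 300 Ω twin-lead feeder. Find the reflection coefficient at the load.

Γ = -0.719

Γ = (Z_L − Z_0)/(Z_L + Z_0) = (49.1 − 300)/(49.1 + 300) = -250.9/349.1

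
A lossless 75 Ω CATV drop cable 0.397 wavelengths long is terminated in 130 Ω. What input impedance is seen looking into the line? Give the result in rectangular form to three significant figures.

βl = 2π × 0.397 = 143°
tan(βl) = tan(143°) = -0.756
Z_in = Z_0·(Z_L + jZ_0·tanβl)/(Z_0 + jZ_L·tanβl)
     = 75·(130 − j56.7)/(75 − j98.2)

Z_in ≈ 75.2 + j41.8 Ω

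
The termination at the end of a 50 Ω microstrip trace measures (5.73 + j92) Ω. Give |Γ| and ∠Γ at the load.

Γ ≈ 0.949 ∠ 56.9°

Γ = (Z_L − Z_0)/(Z_L + Z_0) = (-44.27 + j92)/(55.73 + j92)
|Γ| = 102/108 = 0.949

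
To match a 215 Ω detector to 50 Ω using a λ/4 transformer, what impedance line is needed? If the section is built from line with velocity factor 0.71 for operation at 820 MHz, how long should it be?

Z_qwt = √(Z_0·R_L) = √(50 × 215) = √10750
λ = 0.71·c/f = 0.26 m, so l = λ/4 = 0.0649 m

Z_qwt ≈ 104 Ω; length ≈ 6.49 cm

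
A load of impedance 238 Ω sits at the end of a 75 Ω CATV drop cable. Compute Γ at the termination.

Γ = (Z_L − Z_0)/(Z_L + Z_0) = (238 − 75)/(238 + 75) = 163/313

Γ = 0.521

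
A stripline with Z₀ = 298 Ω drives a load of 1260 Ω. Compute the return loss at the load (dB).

RL ≈ 4.19 dB

Γ = (1260 − 298)/(1260 + 298) = 0.617
RL = −20·log₁₀|Γ| = −20·log₁₀(0.617)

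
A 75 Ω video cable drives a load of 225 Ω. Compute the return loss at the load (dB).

Γ = (225 − 75)/(225 + 75) = 0.5
RL = −20·log₁₀|Γ| = −20·log₁₀(0.5)

RL ≈ 6.02 dB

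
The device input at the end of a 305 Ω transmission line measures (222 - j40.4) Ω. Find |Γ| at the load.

|Γ| ≈ 0.175

Γ = (Z_L − Z_0)/(Z_L + Z_0) = (-83 − j40.4)/(527 − j40.4)
|Γ| = 92.3/529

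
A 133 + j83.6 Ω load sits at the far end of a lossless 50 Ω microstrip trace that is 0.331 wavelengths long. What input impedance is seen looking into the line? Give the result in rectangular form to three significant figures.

βl = 2π × 0.331 = 119°
tan(βl) = tan(119°) = -1.79
Z_in = Z_0·(Z_L + jZ_0·tanβl)/(Z_0 + jZ_L·tanβl)
     = 50·(133 − j6.01)/(200 − j238)

Z_in ≈ 14.5 + j15.8 Ω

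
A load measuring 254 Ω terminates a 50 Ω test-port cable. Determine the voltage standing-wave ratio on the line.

Γ = (254 − 50)/(254 + 50) = 0.671
VSWR = (1 + 0.671)/(1 − 0.671)

VSWR ≈ 5.08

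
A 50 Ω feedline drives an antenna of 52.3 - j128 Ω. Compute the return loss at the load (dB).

Γ = (2.3 − j128)/(102.3 − j128), |Γ| = 0.781
RL = −20·log₁₀|Γ| = −20·log₁₀(0.781)

RL ≈ 2.14 dB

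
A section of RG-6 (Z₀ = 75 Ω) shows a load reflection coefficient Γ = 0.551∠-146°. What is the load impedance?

Z_L = Z_0·(1 + Γ)/(1 − Γ) = 75·(0.543 − j0.308)/(1.46 + j0.308)

Z_L ≈ 23.6 − j20.8 Ω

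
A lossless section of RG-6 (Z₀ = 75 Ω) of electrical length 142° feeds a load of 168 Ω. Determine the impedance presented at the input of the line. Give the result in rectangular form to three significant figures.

Z_in ≈ 66.6 + j57.9 Ω

tan(βl) = tan(142°) = -0.781
Z_in = Z_0·(Z_L + jZ_0·tanβl)/(Z_0 + jZ_L·tanβl)
     = 75·(168 − j58.6)/(75 − j131)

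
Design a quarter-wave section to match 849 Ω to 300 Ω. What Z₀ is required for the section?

Z_qwt ≈ 505 Ω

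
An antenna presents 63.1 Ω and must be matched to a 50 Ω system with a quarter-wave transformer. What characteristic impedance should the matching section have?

Z_qwt = √(Z_0·R_L) = √(50 × 63.1) = √3155

Z_qwt ≈ 56.2 Ω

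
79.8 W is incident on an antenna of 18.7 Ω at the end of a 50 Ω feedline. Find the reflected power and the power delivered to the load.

P_reflected ≈ 16.6 W; P_delivered ≈ 63.2 W

Γ = (18.7 − 50)/(18.7 + 50) = -0.456
|Γ|² = 0.208
P_refl = |Γ|²·P_inc = 16.6 W, P_del = (1 − |Γ|²)·P_inc = 63.2 W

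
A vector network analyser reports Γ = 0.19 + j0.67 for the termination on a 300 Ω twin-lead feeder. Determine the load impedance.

Z_L ≈ 140 + j364 Ω

Z_L = Z_0·(1 + Γ)/(1 − Γ) = 300·(1.19 + j0.67)/(0.81 − j0.67)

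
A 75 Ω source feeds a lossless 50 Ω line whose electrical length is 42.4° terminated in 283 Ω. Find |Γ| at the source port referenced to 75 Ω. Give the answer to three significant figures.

|Γ| ≈ 0.712

tan(βl) = 0.913
Z_in = Z_0·(Z_L + jZ_0·tanβl)/(Z_0 + jZ_L·tanβl) = 18.7 − j51.1 Ω
Γ_s = (Z_in − Z_s)/(Z_in + Z_s) = (-56.3 − j51.1)/(93.7 − j51.1), |Γ_s| = 0.712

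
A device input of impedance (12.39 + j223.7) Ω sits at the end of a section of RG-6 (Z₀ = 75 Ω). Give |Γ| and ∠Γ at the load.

Γ = (Z_L − Z_0)/(Z_L + Z_0) = (-62.61 + j223.7)/(87.39 + j223.7)
|Γ| = 232/240 = 0.967

Γ ≈ 0.967 ∠ 37°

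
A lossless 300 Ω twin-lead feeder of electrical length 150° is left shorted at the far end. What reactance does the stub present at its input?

tan(βl) = -0.577
For a shorted stub, Z_in = jZ_0·tan(βl)

X_in ≈ -173 Ω (capacitive)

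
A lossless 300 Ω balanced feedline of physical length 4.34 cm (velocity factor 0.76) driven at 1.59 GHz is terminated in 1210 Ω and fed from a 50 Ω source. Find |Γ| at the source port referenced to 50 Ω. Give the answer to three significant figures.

|Γ| ≈ 0.619

λ = v/f = 0.76·c / 1.59 GHz = 0.143 m
βl = 2π·l/λ = 2π × 0.303 = 109°
tan(βl) = -2.91
Z_in = Z_0·(Z_L + jZ_0·tanβl)/(Z_0 + jZ_L·tanβl) = 82.6 + j96 Ω
Γ_s = (Z_in − Z_s)/(Z_in + Z_s) = (32.6 + j96)/(133 + j96), |Γ_s| = 0.619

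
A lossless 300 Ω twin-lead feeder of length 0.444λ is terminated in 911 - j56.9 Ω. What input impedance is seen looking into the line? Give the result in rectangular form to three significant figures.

βl = 2π × 0.444 = 160°
tan(βl) = tan(160°) = -0.367
Z_in = Z_0·(Z_L + jZ_0·tanβl)/(Z_0 + jZ_L·tanβl)
     = 300·(911 − j167)/(279 − j334)

Z_in ≈ 490 + j408 Ω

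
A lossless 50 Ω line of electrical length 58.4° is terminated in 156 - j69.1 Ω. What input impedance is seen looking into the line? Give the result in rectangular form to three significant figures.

tan(βl) = tan(58.4°) = 1.63
Z_in = Z_0·(Z_L + jZ_0·tanβl)/(Z_0 + jZ_L·tanβl)
     = 50·(156 + j12.2)/(162 + j254)

Z_in ≈ 15.7 − j20.7 Ω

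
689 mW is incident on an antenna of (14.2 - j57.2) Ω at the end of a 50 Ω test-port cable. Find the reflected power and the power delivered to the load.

P_reflected ≈ 424 mW; P_delivered ≈ 265 mW

|Γ| = |(-35.8 − j57.2)/(64.2 − j57.2)| = 0.785
|Γ|² = 0.616
P_refl = |Γ|²·P_inc = 424 mW, P_del = (1 − |Γ|²)·P_inc = 265 mW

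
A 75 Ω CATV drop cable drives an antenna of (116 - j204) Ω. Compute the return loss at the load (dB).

RL ≈ 2.56 dB

Γ = (41 − j204)/(191 − j204), |Γ| = 0.745
RL = −20·log₁₀|Γ| = −20·log₁₀(0.745)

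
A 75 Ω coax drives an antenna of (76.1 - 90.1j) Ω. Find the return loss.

RL ≈ 5.81 dB

Γ = (1.1 − j90.1)/(151.1 − j90.1), |Γ| = 0.512
RL = −20·log₁₀|Γ| = −20·log₁₀(0.512)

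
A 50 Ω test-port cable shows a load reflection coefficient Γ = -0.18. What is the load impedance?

Z_L = Z_0·(1 + Γ)/(1 − Γ) = 50·(0.82)/(1.18)

Z_L ≈ 34.7 Ω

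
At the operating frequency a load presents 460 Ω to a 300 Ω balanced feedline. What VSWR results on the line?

Γ = (460 − 300)/(460 + 300) = 0.211
VSWR = (1 + 0.211)/(1 − 0.211)

VSWR ≈ 1.53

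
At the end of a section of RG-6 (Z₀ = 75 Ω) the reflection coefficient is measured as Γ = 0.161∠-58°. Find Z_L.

Z_L ≈ 85.4 − j23.9 Ω

Z_L = Z_0·(1 + Γ)/(1 − Γ) = 75·(1.09 − j0.137)/(0.915 + j0.137)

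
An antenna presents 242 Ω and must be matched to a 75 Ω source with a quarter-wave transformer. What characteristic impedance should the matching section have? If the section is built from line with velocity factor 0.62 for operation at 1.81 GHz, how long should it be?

Z_qwt = √(Z_0·R_L) = √(75 × 242) = √18150
λ = 0.62·c/f = 0.103 m, so l = λ/4 = 0.0257 m

Z_qwt ≈ 135 Ω; length ≈ 2.57 cm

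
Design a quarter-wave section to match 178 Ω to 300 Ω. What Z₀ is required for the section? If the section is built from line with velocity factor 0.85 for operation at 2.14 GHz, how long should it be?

Z_qwt = √(Z_0·R_L) = √(300 × 178) = √53400
λ = 0.85·c/f = 0.119 m, so l = λ/4 = 0.0298 m

Z_qwt ≈ 231 Ω; length ≈ 2.98 cm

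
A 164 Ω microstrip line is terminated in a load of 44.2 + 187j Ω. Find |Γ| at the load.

|Γ| ≈ 0.794

Γ = (Z_L − Z_0)/(Z_L + Z_0) = (-119.8 + j187)/(208.2 + j187)
|Γ| = 222/280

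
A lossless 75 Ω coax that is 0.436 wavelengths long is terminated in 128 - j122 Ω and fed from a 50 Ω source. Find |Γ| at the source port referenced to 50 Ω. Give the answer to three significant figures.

|Γ| ≈ 0.684

βl = 2π × 0.436 = 157°
tan(βl) = -0.425
Z_in = Z_0·(Z_L + jZ_0·tanβl)/(Z_0 + jZ_L·tanβl) = 243 + j73.1 Ω
Γ_s = (Z_in − Z_s)/(Z_in + Z_s) = (193 + j73.1)/(293 + j73.1), |Γ_s| = 0.684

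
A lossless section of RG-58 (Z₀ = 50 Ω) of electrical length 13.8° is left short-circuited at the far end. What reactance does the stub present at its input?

tan(βl) = 0.246
For a short-circuited stub, Z_in = jZ_0·tan(βl)

X_in ≈ 12.3 Ω (inductive)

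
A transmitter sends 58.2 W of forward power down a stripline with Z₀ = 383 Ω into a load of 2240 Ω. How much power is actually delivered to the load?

P_delivered ≈ 29 W

Γ = (2240 − 383)/(2240 + 383) = 0.708
|Γ|² = 0.501
P_refl = |Γ|²·P_inc = 29.2 W, P_del = (1 − |Γ|²)·P_inc = 29 W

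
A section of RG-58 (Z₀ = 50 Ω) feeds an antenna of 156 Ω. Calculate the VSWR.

For a purely resistive load, VSWR = R_L/Z_0 or Z_0/R_L (whichever > 1) = 156/50

VSWR ≈ 3.12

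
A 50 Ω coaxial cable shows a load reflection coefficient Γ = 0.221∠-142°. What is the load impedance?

Z_L ≈ 34 − j9.74 Ω

Z_L = Z_0·(1 + Γ)/(1 − Γ) = 50·(0.826 − j0.136)/(1.17 + j0.136)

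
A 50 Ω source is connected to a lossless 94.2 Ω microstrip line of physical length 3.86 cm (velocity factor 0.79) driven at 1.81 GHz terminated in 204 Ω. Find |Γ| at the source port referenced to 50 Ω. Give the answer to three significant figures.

λ = v/f = 0.79·c / 1.81 GHz = 0.131 m
βl = 2π·l/λ = 2π × 0.295 = 106°
tan(βl) = -3.46
Z_in = Z_0·(Z_L + jZ_0·tanβl)/(Z_0 + jZ_L·tanβl) = 46.3 + j21.1 Ω
Γ_s = (Z_in − Z_s)/(Z_in + Z_s) = (-3.69 + j21.1)/(96.3 + j21.1), |Γ_s| = 0.217

|Γ| ≈ 0.217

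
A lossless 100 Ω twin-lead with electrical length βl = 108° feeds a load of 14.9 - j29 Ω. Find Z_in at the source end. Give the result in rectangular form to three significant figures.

tan(βl) = tan(108°) = -3.08
Z_in = Z_0·(Z_L + jZ_0·tanβl)/(Z_0 + jZ_L·tanβl)
     = 100·(14.9 − j337)/(10.7 − j45.9)

Z_in ≈ 703 − j132 Ω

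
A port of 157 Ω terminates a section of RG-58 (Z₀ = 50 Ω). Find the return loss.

RL ≈ 5.73 dB

Γ = (157 − 50)/(157 + 50) = 0.517
RL = −20·log₁₀|Γ| = −20·log₁₀(0.517)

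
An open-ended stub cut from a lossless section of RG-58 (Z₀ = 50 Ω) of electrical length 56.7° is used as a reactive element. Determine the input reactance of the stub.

tan(βl) = 1.52
For an open-ended stub, Z_in = −jZ_0·cot(βl) = −jZ_0/tan(βl)

X_in ≈ -32.8 Ω (capacitive)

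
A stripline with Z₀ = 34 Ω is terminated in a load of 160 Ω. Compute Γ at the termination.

Γ = (Z_L − Z_0)/(Z_L + Z_0) = (160 − 34)/(160 + 34) = 126/194

Γ = 0.649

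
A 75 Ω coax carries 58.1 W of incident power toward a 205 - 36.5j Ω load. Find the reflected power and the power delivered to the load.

|Γ| = |(130 − j36.5)/(280 − j36.5)| = 0.478
|Γ|² = 0.229
P_refl = |Γ|²·P_inc = 13.3 W, P_del = (1 − |Γ|²)·P_inc = 44.8 W

P_reflected ≈ 13.3 W; P_delivered ≈ 44.8 W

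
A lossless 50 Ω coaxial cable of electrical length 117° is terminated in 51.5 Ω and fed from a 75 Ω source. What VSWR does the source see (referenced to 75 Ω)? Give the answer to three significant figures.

tan(βl) = -1.96
Z_in = Z_0·(Z_L + jZ_0·tanβl)/(Z_0 + jZ_L·tanβl) = 49.1 + j1.17 Ω
Γ_s = (Z_in − Z_s)/(Z_in + Z_s) = (-25.9 + j1.17)/(124 + j1.17), |Γ_s| = 0.209
VSWR = (1 + |Γ_s|)/(1 − |Γ_s|)

VSWR ≈ 1.53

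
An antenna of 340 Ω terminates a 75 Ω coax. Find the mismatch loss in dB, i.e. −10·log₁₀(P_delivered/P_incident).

mismatch loss ≈ 2.27 dB

Γ = (340 − 75)/(340 + 75) = 0.639
|Γ|² = 0.408, so P_del/P_inc = 1 − |Γ|² = 0.592
ML = −10·log₁₀(1 − |Γ|²)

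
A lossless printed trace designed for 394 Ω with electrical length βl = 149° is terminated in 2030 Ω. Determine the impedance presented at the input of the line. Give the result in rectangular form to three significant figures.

Z_in ≈ 261 + j571 Ω

tan(βl) = tan(149°) = -0.601
Z_in = Z_0·(Z_L + jZ_0·tanβl)/(Z_0 + jZ_L·tanβl)
     = 394·(2030 − j237)/(394 − j1220)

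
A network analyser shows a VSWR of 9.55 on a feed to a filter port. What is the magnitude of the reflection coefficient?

|Γ| = (S − 1)/(S + 1) = (9.55 − 1)/(9.55 + 1) = 8.55/10.6

|Γ| ≈ 0.81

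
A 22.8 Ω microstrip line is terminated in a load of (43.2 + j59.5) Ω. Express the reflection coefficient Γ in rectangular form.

Γ = (Z_L − Z_0)/(Z_L + Z_0) = (20.4 + j59.5)/(66 + j59.5)

Γ ≈ 0.619 + j0.344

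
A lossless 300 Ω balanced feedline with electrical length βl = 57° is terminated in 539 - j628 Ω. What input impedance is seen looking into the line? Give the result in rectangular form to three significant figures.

tan(βl) = tan(57°) = 1.54
Z_in = Z_0·(Z_L + jZ_0·tanβl)/(Z_0 + jZ_L·tanβl)
     = 300·(539 − j166)/(1270 + j830)

Z_in ≈ 71.3 − j86 Ω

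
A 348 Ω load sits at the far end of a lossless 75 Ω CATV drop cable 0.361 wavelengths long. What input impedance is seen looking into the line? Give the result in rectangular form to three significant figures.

βl = 2π × 0.361 = 130°
tan(βl) = tan(130°) = -1.19
Z_in = Z_0·(Z_L + jZ_0·tanβl)/(Z_0 + jZ_L·tanβl)
     = 75·(348 − j89.5)/(75 − j415)

Z_in ≈ 26.6 + j58 Ω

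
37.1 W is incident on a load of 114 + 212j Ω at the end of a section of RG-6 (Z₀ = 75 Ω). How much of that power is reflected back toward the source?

P_reflected ≈ 21.4 W

|Γ| = |(39 + j212)/(189 + j212)| = 0.759
|Γ|² = 0.576
P_refl = |Γ|²·P_inc = 21.4 W, P_del = (1 − |Γ|²)·P_inc = 15.7 W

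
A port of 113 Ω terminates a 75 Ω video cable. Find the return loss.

Γ = (113 − 75)/(113 + 75) = 0.202
RL = −20·log₁₀|Γ| = −20·log₁₀(0.202)

RL ≈ 13.9 dB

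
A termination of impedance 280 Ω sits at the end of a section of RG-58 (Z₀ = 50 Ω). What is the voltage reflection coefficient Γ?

Γ = 0.697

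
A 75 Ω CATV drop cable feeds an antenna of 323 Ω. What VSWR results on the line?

VSWR ≈ 4.31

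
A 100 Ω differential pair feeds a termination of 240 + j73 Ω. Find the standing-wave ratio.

Γ = (Z_L − Z_0)/(Z_L + Z_0) = (140 + j73)/(340 + j73)
|Γ| = 158/348 = 0.454
VSWR = (1 + |Γ|)/(1 − |Γ|) = 1.45/0.546

VSWR ≈ 2.66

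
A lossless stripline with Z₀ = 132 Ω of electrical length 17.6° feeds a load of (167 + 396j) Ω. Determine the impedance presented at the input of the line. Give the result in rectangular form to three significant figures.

tan(βl) = tan(17.6°) = 0.317
Z_in = Z_0·(Z_L + jZ_0·tanβl)/(Z_0 + jZ_L·tanβl)
     = 132·(167 + j438)/(6.38 + j53)

Z_in ≈ 1120 − j281 Ω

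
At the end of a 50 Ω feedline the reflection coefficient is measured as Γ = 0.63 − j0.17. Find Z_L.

Z_L = Z_0·(1 + Γ)/(1 − Γ) = 50·(1.63 − j0.17)/(0.37 + j0.17)

Z_L ≈ 173 − j103 Ω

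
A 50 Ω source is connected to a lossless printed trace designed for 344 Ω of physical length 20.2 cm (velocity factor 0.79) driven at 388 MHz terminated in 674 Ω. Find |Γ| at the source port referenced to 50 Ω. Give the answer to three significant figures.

λ = v/f = 0.79·c / 388 MHz = 0.611 m
βl = 2π·l/λ = 2π × 0.331 = 119°
tan(βl) = -1.8
Z_in = Z_0·(Z_L + jZ_0·tanβl)/(Z_0 + jZ_L·tanβl) = 213 + j131 Ω
Γ_s = (Z_in − Z_s)/(Z_in + Z_s) = (163 + j131)/(263 + j131), |Γ_s| = 0.711

|Γ| ≈ 0.711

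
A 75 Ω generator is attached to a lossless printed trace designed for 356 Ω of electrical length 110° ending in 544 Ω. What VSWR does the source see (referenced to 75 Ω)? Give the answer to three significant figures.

tan(βl) = -2.75
Z_in = Z_0·(Z_L + jZ_0·tanβl)/(Z_0 + jZ_L·tanβl) = 250 + j70.1 Ω
Γ_s = (Z_in − Z_s)/(Z_in + Z_s) = (175 + j70.1)/(325 + j70.1), |Γ_s| = 0.567
VSWR = (1 + |Γ_s|)/(1 − |Γ_s|)

VSWR ≈ 3.62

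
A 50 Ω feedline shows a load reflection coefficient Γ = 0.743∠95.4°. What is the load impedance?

Z_L = Z_0·(1 + Γ)/(1 − Γ) = 50·(0.93 + j0.74)/(1.07 − j0.74)

Z_L ≈ 13.2 + j43.7 Ω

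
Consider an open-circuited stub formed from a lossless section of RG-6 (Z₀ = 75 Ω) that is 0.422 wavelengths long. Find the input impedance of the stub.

Z_in ≈ +j141 Ω

βl = 2π × 0.422 = 152°
tan(βl) = -0.534
For an open-circuited stub, Z_in = −jZ_0·cot(βl) = −jZ_0/tan(βl)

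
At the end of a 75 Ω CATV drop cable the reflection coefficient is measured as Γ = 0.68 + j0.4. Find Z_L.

Z_L ≈ 108 + j229 Ω

Z_L = Z_0·(1 + Γ)/(1 − Γ) = 75·(1.68 + j0.4)/(0.32 − j0.4)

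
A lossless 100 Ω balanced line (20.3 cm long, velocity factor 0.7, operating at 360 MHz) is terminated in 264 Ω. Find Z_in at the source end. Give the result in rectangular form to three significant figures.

λ = v/f = 0.7·c / 360 MHz = 0.583 m
βl = 2π·l/λ = 2π × 0.348 = 125°
tan(βl) = tan(125°) = -1.41
Z_in = Z_0·(Z_L + jZ_0·tanβl)/(Z_0 + jZ_L·tanβl)
     = 100·(264 − j141)/(100 − j373)

Z_in ≈ 53 + j56.5 Ω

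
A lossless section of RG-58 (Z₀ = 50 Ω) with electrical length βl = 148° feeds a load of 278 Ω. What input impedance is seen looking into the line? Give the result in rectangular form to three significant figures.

Z_in ≈ 29.6 + j71.5 Ω

tan(βl) = tan(148°) = -0.625
Z_in = Z_0·(Z_L + jZ_0·tanβl)/(Z_0 + jZ_L·tanβl)
     = 50·(278 − j31.2)/(50 − j174)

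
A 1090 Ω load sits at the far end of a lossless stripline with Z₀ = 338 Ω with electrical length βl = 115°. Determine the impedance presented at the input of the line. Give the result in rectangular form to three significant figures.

Z_in ≈ 125 + j140 Ω

tan(βl) = tan(115°) = -2.14
Z_in = Z_0·(Z_L + jZ_0·tanβl)/(Z_0 + jZ_L·tanβl)
     = 338·(1090 − j725)/(338 − j2340)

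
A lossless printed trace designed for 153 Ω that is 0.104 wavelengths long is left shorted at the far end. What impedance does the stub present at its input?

Z_in ≈ +j117 Ω

βl = 2π × 0.104 = 37.4°
tan(βl) = 0.766
For a shorted stub, Z_in = jZ_0·tan(βl)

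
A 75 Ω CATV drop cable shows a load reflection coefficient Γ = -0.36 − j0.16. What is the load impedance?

Z_L ≈ 33.8 − j12.8 Ω

Z_L = Z_0·(1 + Γ)/(1 − Γ) = 75·(0.64 − j0.16)/(1.36 + j0.16)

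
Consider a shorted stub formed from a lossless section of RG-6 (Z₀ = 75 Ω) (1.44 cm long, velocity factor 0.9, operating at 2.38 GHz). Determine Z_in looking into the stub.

Z_in ≈ +j76.8 Ω

λ = v/f = 0.9·c / 2.38 GHz = 0.113 m
βl = 2π·l/λ = 2π × 0.127 = 45.7°
tan(βl) = 1.02
For a shorted stub, Z_in = jZ_0·tan(βl)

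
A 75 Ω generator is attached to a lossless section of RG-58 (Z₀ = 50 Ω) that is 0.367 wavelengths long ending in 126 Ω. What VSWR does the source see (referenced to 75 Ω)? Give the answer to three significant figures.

βl = 2π × 0.367 = 132°
tan(βl) = -1.11
Z_in = Z_0·(Z_L + jZ_0·tanβl)/(Z_0 + jZ_L·tanβl) = 31.9 + j33.7 Ω
Γ_s = (Z_in − Z_s)/(Z_in + Z_s) = (-43.1 + j33.7)/(107 + j33.7), |Γ_s| = 0.488
VSWR = (1 + |Γ_s|)/(1 − |Γ_s|)

VSWR ≈ 2.9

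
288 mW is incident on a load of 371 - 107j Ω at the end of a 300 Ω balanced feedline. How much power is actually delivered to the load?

P_delivered ≈ 278 mW

|Γ| = |(71 − j107)/(671 − j107)| = 0.189
|Γ|² = 0.0357
P_refl = |Γ|²·P_inc = 10.3 mW, P_del = (1 − |Γ|²)·P_inc = 278 mW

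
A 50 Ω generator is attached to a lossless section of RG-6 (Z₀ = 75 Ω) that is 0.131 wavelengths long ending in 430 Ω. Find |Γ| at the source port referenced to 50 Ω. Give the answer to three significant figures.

|Γ| ≈ 0.717

βl = 2π × 0.131 = 47.2°
tan(βl) = 1.08
Z_in = Z_0·(Z_L + jZ_0·tanβl)/(Z_0 + jZ_L·tanβl) = 23.7 − j65.7 Ω
Γ_s = (Z_in − Z_s)/(Z_in + Z_s) = (-26.3 − j65.7)/(73.7 − j65.7), |Γ_s| = 0.717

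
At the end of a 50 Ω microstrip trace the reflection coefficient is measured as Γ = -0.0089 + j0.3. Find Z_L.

Z_L = Z_0·(1 + Γ)/(1 − Γ) = 50·(0.991 + j0.3)/(1.01 − j0.3)

Z_L ≈ 41.1 + j27.1 Ω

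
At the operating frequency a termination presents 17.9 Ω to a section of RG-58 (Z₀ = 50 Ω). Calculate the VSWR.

Γ = (17.9 − 50)/(17.9 + 50) = -0.473
VSWR = (1 + 0.473)/(1 − 0.473)

VSWR ≈ 2.79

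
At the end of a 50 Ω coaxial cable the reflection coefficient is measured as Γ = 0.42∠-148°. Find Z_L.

Z_L ≈ 21.8 − j11.8 Ω

Z_L = Z_0·(1 + Γ)/(1 − Γ) = 50·(0.644 − j0.223)/(1.36 + j0.223)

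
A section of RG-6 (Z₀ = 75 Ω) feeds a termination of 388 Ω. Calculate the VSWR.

For a purely resistive load, VSWR = R_L/Z_0 or Z_0/R_L (whichever > 1) = 388/75

VSWR ≈ 5.17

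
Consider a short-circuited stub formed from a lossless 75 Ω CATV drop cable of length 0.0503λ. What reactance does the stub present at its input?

βl = 2π × 0.0503 = 18.1°
tan(βl) = 0.327
For a short-circuited stub, Z_in = jZ_0·tan(βl)

X_in ≈ 24.5 Ω (inductive)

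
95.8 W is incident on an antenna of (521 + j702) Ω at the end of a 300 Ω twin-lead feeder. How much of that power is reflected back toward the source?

|Γ| = |(221 + j702)/(821 + j702)| = 0.681
|Γ|² = 0.464
P_refl = |Γ|²·P_inc = 44.5 W, P_del = (1 − |Γ|²)·P_inc = 51.3 W

P_reflected ≈ 44.5 W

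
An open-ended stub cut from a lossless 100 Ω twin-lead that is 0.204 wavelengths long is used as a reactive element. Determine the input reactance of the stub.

X_in ≈ -29.7 Ω (capacitive)

βl = 2π × 0.204 = 73.4°
tan(βl) = 3.36
For an open-ended stub, Z_in = −jZ_0·cot(βl) = −jZ_0/tan(βl)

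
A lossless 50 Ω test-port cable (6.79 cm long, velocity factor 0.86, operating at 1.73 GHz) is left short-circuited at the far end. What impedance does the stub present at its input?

λ = v/f = 0.86·c / 1.73 GHz = 0.149 m
βl = 2π·l/λ = 2π × 0.455 = 164°
tan(βl) = -0.288
For a short-circuited stub, Z_in = jZ_0·tan(βl)

Z_in ≈ −j14.4 Ω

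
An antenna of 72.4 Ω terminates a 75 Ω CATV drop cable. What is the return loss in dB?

Γ = (72.4 − 75)/(72.4 + 75) = -0.0176
RL = −20·log₁₀|Γ| = −20·log₁₀(0.0176)

RL ≈ 35.1 dB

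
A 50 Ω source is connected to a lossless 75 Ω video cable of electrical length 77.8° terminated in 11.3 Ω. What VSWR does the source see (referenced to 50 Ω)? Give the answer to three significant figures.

tan(βl) = 4.63
Z_in = Z_0·(Z_L + jZ_0·tanβl)/(Z_0 + jZ_L·tanβl) = 170 + j228 Ω
Γ_s = (Z_in − Z_s)/(Z_in + Z_s) = (120 + j228)/(220 + j228), |Γ_s| = 0.813
VSWR = (1 + |Γ_s|)/(1 − |Γ_s|)

VSWR ≈ 9.71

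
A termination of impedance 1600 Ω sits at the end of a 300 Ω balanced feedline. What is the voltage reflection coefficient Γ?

Γ = (Z_L − Z_0)/(Z_L + Z_0) = (1600 − 300)/(1600 + 300) = 1300/1900

Γ = 0.684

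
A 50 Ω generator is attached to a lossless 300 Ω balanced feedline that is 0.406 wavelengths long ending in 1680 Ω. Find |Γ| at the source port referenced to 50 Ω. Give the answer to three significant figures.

|Γ| ≈ 0.919

βl = 2π × 0.406 = 146°
tan(βl) = -0.67
Z_in = Z_0·(Z_L + jZ_0·tanβl)/(Z_0 + jZ_L·tanβl) = 161 + j404 Ω
Γ_s = (Z_in − Z_s)/(Z_in + Z_s) = (111 + j404)/(211 + j404), |Γ_s| = 0.919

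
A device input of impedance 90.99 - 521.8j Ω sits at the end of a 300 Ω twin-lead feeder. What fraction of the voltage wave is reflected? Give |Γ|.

Γ = (Z_L − Z_0)/(Z_L + Z_0) = (-209 − j521.8)/(391 − j521.8)
|Γ| = 562/652

|Γ| ≈ 0.862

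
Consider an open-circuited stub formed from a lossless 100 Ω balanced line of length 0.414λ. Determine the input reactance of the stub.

X_in ≈ 167 Ω (inductive)

βl = 2π × 0.414 = 149°
tan(βl) = -0.6
For an open-circuited stub, Z_in = −jZ_0·cot(βl) = −jZ_0/tan(βl)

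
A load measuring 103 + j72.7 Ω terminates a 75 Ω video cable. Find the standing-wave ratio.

Γ = (Z_L − Z_0)/(Z_L + Z_0) = (28 + j72.7)/(178 + j72.7)
|Γ| = 77.9/192 = 0.405
VSWR = (1 + |Γ|)/(1 − |Γ|) = 1.41/0.595

VSWR ≈ 2.36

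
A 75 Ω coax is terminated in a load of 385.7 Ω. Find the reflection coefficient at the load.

Γ = 0.674

Γ = (Z_L − Z_0)/(Z_L + Z_0) = (385.7 − 75)/(385.7 + 75) = 310.7/460.7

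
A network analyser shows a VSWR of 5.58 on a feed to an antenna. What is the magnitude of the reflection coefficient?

|Γ| ≈ 0.696

|Γ| = (S − 1)/(S + 1) = (5.58 − 1)/(5.58 + 1) = 4.58/6.58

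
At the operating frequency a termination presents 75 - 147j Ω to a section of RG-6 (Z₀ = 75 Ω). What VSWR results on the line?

Γ = (Z_L − Z_0)/(Z_L + Z_0) = (0 − j147)/(150 − j147)
|Γ| = 147/210 = 0.7
VSWR = (1 + |Γ|)/(1 − |Γ|) = 1.7/0.3

VSWR ≈ 5.67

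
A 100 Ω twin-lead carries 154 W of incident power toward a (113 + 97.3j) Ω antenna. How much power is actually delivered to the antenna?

P_delivered ≈ 127 W

|Γ| = |(13 + j97.3)/(213 + j97.3)| = 0.419
|Γ|² = 0.176
P_refl = |Γ|²·P_inc = 27.1 W, P_del = (1 − |Γ|²)·P_inc = 127 W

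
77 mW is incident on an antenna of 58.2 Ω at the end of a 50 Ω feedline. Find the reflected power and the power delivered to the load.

Γ = (58.2 − 50)/(58.2 + 50) = 0.0758
|Γ|² = 0.00574
P_refl = |Γ|²·P_inc = 0.442 mW, P_del = (1 − |Γ|²)·P_inc = 76.6 mW

P_reflected ≈ 0.442 mW; P_delivered ≈ 76.6 mW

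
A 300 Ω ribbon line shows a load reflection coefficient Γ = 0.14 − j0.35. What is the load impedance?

Z_L ≈ 299 − j244 Ω

Z_L = Z_0·(1 + Γ)/(1 − Γ) = 300·(1.14 − j0.35)/(0.86 + j0.35)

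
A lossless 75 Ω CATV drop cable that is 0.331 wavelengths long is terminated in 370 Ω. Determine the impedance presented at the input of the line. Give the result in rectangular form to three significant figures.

Z_in ≈ 19.7 + j39.6 Ω

βl = 2π × 0.331 = 119°
tan(βl) = tan(119°) = -1.79
Z_in = Z_0·(Z_L + jZ_0·tanβl)/(Z_0 + jZ_L·tanβl)
     = 75·(370 − j134)/(75 − j663)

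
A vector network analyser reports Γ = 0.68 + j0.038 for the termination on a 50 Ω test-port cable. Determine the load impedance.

Z_L = Z_0·(1 + Γ)/(1 − Γ) = 50·(1.68 + j0.038)/(0.32 − j0.038)

Z_L ≈ 258 + j36.6 Ω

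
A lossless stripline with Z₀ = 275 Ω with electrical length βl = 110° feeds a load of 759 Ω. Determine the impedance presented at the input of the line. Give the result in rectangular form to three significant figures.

tan(βl) = tan(110°) = -2.75
Z_in = Z_0·(Z_L + jZ_0·tanβl)/(Z_0 + jZ_L·tanβl)
     = 275·(759 − j756)/(275 − j2090)

Z_in ≈ 111 + j85.5 Ω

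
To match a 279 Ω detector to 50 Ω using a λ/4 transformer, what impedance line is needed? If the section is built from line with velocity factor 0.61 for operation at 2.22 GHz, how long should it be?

Z_qwt ≈ 118 Ω; length ≈ 2.06 cm

Z_qwt = √(Z_0·R_L) = √(50 × 279) = √13950
λ = 0.61·c/f = 0.0824 m, so l = λ/4 = 0.0206 m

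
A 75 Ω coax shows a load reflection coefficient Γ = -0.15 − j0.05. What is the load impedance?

Z_L ≈ 55.2 − j5.66 Ω

Z_L = Z_0·(1 + Γ)/(1 − Γ) = 75·(0.85 − j0.05)/(1.15 + j0.05)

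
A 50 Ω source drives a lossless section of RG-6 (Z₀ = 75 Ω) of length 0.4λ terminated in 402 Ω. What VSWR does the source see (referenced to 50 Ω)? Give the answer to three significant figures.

VSWR ≈ 6.52

βl = 2π × 0.4 = 144°
tan(βl) = -0.727
Z_in = Z_0·(Z_L + jZ_0·tanβl)/(Z_0 + jZ_L·tanβl) = 38 + j93.5 Ω
Γ_s = (Z_in − Z_s)/(Z_in + Z_s) = (-12 + j93.5)/(88 + j93.5), |Γ_s| = 0.734
VSWR = (1 + |Γ_s|)/(1 − |Γ_s|)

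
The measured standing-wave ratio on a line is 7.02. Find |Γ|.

|Γ| = (S − 1)/(S + 1) = (7.02 − 1)/(7.02 + 1) = 6.02/8.02

|Γ| ≈ 0.751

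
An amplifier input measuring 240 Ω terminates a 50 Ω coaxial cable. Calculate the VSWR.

VSWR ≈ 4.8

Γ = (240 − 50)/(240 + 50) = 0.655
VSWR = (1 + 0.655)/(1 − 0.655)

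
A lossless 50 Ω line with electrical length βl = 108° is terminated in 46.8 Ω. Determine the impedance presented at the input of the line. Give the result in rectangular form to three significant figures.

tan(βl) = tan(108°) = -3.08
Z_in = Z_0·(Z_L + jZ_0·tanβl)/(Z_0 + jZ_L·tanβl)
     = 50·(46.8 − j154)/(50 − j144)

Z_in ≈ 52.7 − j2.05 Ω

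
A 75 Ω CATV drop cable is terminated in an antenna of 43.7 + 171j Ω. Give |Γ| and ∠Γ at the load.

Γ = (Z_L − Z_0)/(Z_L + Z_0) = (-31.3 + j171)/(118.7 + j171)
|Γ| = 174/208 = 0.835

Γ ≈ 0.835 ∠ 45.1°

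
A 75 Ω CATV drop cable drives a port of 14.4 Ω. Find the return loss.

RL ≈ 3.38 dB

Γ = (14.4 − 75)/(14.4 + 75) = -0.678
RL = −20·log₁₀|Γ| = −20·log₁₀(0.678)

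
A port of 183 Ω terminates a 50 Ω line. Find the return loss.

Γ = (183 − 50)/(183 + 50) = 0.571
RL = −20·log₁₀|Γ| = −20·log₁₀(0.571)

RL ≈ 4.87 dB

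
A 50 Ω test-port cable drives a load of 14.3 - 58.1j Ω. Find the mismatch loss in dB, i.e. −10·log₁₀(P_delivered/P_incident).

mismatch loss ≈ 4.19 dB

Γ = (-35.7 − j58.1)/(64.3 − j58.1), |Γ| = 0.787
|Γ|² = 0.619, so P_del/P_inc = 1 − |Γ|² = 0.381
ML = −10·log₁₀(1 − |Γ|²)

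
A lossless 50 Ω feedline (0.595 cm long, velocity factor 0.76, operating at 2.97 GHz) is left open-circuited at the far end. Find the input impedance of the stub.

Z_in ≈ −j94.4 Ω

λ = v/f = 0.76·c / 2.97 GHz = 0.0768 m
βl = 2π·l/λ = 2π × 0.0775 = 27.9°
tan(βl) = 0.53
For an open-circuited stub, Z_in = −jZ_0·cot(βl) = −jZ_0/tan(βl)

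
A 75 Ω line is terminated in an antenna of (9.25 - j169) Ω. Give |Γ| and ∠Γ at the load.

Γ = (Z_L − Z_0)/(Z_L + Z_0) = (-65.75 − j169)/(84.25 − j169)
|Γ| = 181/189 = 0.96

Γ ≈ 0.96 ∠ -47.8°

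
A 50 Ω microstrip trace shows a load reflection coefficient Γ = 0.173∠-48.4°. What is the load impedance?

Z_L = Z_0·(1 + Γ)/(1 − Γ) = 50·(1.11 − j0.129)/(0.885 + j0.129)

Z_L ≈ 60.6 − j16.2 Ω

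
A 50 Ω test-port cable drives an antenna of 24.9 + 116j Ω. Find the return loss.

Γ = (-25.1 + j116)/(74.9 + j116), |Γ| = 0.86
RL = −20·log₁₀|Γ| = −20·log₁₀(0.86)

RL ≈ 1.31 dB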